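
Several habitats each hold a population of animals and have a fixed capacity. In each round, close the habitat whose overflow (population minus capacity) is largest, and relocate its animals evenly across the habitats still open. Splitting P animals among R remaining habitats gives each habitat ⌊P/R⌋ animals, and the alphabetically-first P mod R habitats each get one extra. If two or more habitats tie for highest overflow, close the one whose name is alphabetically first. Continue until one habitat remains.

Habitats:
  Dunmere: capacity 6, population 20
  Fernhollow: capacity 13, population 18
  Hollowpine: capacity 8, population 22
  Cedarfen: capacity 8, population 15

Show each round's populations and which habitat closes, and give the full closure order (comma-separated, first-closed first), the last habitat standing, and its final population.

Round 1: Cedarfen=15 Dunmere=20 Fernhollow=18 Hollowpine=22 → close Dunmere (overflow 14)
  20÷3 = 6 each, +1 to first 2
Round 2: Cedarfen=22 Fernhollow=25 Hollowpine=28 → close Hollowpine (overflow 20)
  28÷2 = 14 each, +1 to first 0
Round 3: Cedarfen=36 Fernhollow=39 → close Cedarfen (overflow 28)
  36÷1 = 36 each, +1 to first 0

Closure order: Dunmere, Hollowpine, Cedarfen
Last habitat: Fernhollow with 75 animals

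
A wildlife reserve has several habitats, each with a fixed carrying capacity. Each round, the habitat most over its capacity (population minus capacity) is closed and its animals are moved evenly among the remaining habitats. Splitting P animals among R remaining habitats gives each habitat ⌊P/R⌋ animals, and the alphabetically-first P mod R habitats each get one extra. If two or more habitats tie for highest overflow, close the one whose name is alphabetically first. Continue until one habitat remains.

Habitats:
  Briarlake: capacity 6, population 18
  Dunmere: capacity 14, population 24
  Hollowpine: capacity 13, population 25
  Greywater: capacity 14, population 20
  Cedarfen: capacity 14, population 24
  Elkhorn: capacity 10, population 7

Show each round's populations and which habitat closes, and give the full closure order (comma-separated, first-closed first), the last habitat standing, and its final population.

Closure order: Briarlake, Hollowpine, Cedarfen, Dunmere, Greywater
Last habitat: Elkhorn with 118 animals

Round 1: Briarlake=18 Cedarfen=24 Dunmere=24 Elkhorn=7 Greywater=20 Hollowpine=25 → close Briarlake (overflow 12)
  18÷5 = 3 each, +1 to first 3
Round 2: Cedarfen=28 Dunmere=28 Elkhorn=11 Greywater=23 Hollowpine=28 → close Hollowpine (overflow 15)
  28÷4 = 7 each, +1 to first 0
Round 3: Cedarfen=35 Dunmere=35 Elkhorn=18 Greywater=30 → close Cedarfen (overflow 21)
  35÷3 = 11 each, +1 to first 2
Round 4: Dunmere=47 Elkhorn=30 Greywater=41 → close Dunmere (overflow 33)
  47÷2 = 23 each, +1 to first 1
Round 5: Elkhorn=54 Greywater=64 → close Greywater (overflow 50)
  64÷1 = 64 each, +1 to first 0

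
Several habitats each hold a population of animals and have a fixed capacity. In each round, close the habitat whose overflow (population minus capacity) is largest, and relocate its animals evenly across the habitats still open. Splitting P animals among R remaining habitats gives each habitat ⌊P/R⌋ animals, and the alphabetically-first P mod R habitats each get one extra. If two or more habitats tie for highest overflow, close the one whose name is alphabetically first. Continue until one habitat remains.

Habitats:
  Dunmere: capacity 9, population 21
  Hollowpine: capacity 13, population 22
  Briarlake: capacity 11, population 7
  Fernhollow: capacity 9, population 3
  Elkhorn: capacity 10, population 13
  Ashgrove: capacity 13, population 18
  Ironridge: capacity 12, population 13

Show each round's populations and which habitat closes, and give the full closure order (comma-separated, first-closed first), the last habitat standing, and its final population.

Closure order: Dunmere, Hollowpine, Ashgrove, Elkhorn, Ironridge, Briarlake
Last habitat: Fernhollow with 97 animals

Round 1: Ashgrove=18 Briarlake=7 Dunmere=21 Elkhorn=13 Fernhollow=3 Hollowpine=22 Ironridge=13 → close Dunmere (overflow 12)
  21÷6 = 3 each, +1 to first 3
Round 2: Ashgrove=22 Briarlake=11 Elkhorn=17 Fernhollow=6 Hollowpine=25 Ironridge=16 → close Hollowpine (overflow 12)
  25÷5 = 5 each, +1 to first 0
Round 3: Ashgrove=27 Briarlake=16 Elkhorn=22 Fernhollow=11 Ironridge=21 → close Ashgrove (overflow 14)
  27÷4 = 6 each, +1 to first 3
Round 4: Briarlake=23 Elkhorn=29 Fernhollow=18 Ironridge=27 → close Elkhorn (overflow 19)
  29÷3 = 9 each, +1 to first 2
Round 5: Briarlake=33 Fernhollow=28 Ironridge=36 → close Ironridge (overflow 24)
  36÷2 = 18 each, +1 to first 0
Round 6: Briarlake=51 Fernhollow=46 → close Briarlake (overflow 40)
  51÷1 = 51 each, +1 to first 0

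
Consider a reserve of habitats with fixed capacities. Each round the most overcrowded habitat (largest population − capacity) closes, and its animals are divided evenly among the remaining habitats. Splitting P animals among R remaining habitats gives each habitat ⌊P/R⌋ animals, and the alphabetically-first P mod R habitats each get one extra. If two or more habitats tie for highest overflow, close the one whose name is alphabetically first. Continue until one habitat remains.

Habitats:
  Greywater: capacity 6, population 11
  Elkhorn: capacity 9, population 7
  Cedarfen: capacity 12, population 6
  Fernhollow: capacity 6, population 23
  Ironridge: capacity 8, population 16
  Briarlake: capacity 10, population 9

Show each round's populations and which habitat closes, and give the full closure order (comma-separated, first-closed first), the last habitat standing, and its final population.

Round 1: Briarlake=9 Cedarfen=6 Elkhorn=7 Fernhollow=23 Greywater=11 Ironridge=16 → close Fernhollow (overflow 17)
  23÷5 = 4 each, +1 to first 3
Round 2: Briarlake=14 Cedarfen=11 Elkhorn=12 Greywater=15 Ironridge=20 → close Ironridge (overflow 12)
  20÷4 = 5 each, +1 to first 0
Round 3: Briarlake=19 Cedarfen=16 Elkhorn=17 Greywater=20 → close Greywater (overflow 14)
  20÷3 = 6 each, +1 to first 2
Round 4: Briarlake=26 Cedarfen=23 Elkhorn=23 → close Briarlake (overflow 16)
  26÷2 = 13 each, +1 to first 0
Round 5: Cedarfen=36 Elkhorn=36 → close Elkhorn (overflow 27)
  36÷1 = 36 each, +1 to first 0

Closure order: Fernhollow, Ironridge, Greywater, Briarlake, Elkhorn
Last habitat: Cedarfen with 72 animals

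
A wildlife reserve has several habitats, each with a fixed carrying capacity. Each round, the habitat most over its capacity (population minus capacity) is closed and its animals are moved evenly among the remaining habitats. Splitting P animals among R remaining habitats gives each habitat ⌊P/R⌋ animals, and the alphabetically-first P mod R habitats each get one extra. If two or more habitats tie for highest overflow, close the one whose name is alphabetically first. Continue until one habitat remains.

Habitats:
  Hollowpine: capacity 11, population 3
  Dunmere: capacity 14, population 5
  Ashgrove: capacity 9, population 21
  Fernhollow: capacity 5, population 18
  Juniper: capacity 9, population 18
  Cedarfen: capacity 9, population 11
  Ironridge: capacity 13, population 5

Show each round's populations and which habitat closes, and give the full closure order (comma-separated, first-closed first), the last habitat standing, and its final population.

Round 1: Ashgrove=21 Cedarfen=11 Dunmere=5 Fernhollow=18 Hollowpine=3 Ironridge=5 Juniper=18 → close Fernhollow (overflow 13)
  18÷6 = 3 each, +1 to first 0
Round 2: Ashgrove=24 Cedarfen=14 Dunmere=8 Hollowpine=6 Ironridge=8 Juniper=21 → close Ashgrove (overflow 15)
  24÷5 = 4 each, +1 to first 4
Round 3: Cedarfen=19 Dunmere=13 Hollowpine=11 Ironridge=13 Juniper=25 → close Juniper (overflow 16)
  25÷4 = 6 each, +1 to first 1
Round 4: Cedarfen=26 Dunmere=19 Hollowpine=17 Ironridge=19 → close Cedarfen (overflow 17)
  26÷3 = 8 each, +1 to first 2
Round 5: Dunmere=28 Hollowpine=26 Ironridge=27 → close Hollowpine (overflow 15)
  26÷2 = 13 each, +1 to first 0
Round 6: Dunmere=41 Ironridge=40 → close Dunmere (overflow 27)
  41÷1 = 41 each, +1 to first 0

Closure order: Fernhollow, Ashgrove, Juniper, Cedarfen, Hollowpine, Dunmere
Last habitat: Ironridge with 81 animals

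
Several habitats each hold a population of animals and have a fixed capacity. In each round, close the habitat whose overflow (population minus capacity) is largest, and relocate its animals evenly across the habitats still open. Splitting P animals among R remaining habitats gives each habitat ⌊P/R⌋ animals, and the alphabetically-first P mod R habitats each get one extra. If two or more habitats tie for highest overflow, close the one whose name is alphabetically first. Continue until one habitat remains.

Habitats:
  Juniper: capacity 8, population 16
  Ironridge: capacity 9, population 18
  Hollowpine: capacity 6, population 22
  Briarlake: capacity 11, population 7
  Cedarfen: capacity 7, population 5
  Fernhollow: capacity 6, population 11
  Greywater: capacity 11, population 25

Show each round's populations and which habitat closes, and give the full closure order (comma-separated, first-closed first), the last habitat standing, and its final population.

Closure order: Hollowpine, Greywater, Ironridge, Fernhollow, Juniper, Briarlake
Last habitat: Cedarfen with 104 animals

Round 1: Briarlake=7 Cedarfen=5 Fernhollow=11 Greywater=25 Hollowpine=22 Ironridge=18 Juniper=16 → close Hollowpine (overflow 16)
  22÷6 = 3 each, +1 to first 4
Round 2: Briarlake=11 Cedarfen=9 Fernhollow=15 Greywater=29 Ironridge=21 Juniper=19 → close Greywater (overflow 18)
  29÷5 = 5 each, +1 to first 4
Round 3: Briarlake=17 Cedarfen=15 Fernhollow=21 Ironridge=27 Juniper=24 → close Ironridge (overflow 18)
  27÷4 = 6 each, +1 to first 3
Round 4: Briarlake=24 Cedarfen=22 Fernhollow=28 Juniper=30 → close Fernhollow (overflow 22)
  28÷3 = 9 each, +1 to first 1
Round 5: Briarlake=34 Cedarfen=31 Juniper=39 → close Juniper (overflow 31)
  39÷2 = 19 each, +1 to first 1
Round 6: Briarlake=54 Cedarfen=50 → close Briarlake (overflow 43)
  54÷1 = 54 each, +1 to first 0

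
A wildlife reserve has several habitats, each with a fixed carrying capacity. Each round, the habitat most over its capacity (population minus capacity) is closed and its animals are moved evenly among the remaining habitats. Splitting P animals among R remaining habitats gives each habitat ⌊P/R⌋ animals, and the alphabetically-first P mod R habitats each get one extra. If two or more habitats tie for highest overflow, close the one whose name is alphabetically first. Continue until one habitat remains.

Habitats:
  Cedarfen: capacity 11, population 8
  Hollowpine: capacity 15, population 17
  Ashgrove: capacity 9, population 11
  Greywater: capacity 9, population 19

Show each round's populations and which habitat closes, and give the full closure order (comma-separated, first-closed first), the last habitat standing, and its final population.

Closure order: Greywater, Ashgrove, Hollowpine
Last habitat: Cedarfen with 55 animals

Round 1: Ashgrove=11 Cedarfen=8 Greywater=19 Hollowpine=17 → close Greywater (overflow 10)
  19÷3 = 6 each, +1 to first 1
Round 2: Ashgrove=18 Cedarfen=14 Hollowpine=23 → close Ashgrove (overflow 9)
  18÷2 = 9 each, +1 to first 0
Round 3: Cedarfen=23 Hollowpine=32 → close Hollowpine (overflow 17)
  32÷1 = 32 each, +1 to first 0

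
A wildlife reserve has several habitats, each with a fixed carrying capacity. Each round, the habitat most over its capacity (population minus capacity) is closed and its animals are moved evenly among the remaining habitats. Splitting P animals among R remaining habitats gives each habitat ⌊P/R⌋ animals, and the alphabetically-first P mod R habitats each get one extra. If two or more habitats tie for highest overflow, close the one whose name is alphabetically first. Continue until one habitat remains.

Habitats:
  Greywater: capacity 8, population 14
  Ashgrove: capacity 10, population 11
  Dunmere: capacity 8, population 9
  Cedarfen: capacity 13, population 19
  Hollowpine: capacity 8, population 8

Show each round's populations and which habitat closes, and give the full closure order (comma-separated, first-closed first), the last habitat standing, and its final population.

Closure order: Cedarfen, Greywater, Ashgrove, Dunmere
Last habitat: Hollowpine with 61 animals

Round 1: Ashgrove=11 Cedarfen=19 Dunmere=9 Greywater=14 Hollowpine=8 → close Cedarfen (overflow 6)
  19÷4 = 4 each, +1 to first 3
Round 2: Ashgrove=16 Dunmere=14 Greywater=19 Hollowpine=12 → close Greywater (overflow 11)
  19÷3 = 6 each, +1 to first 1
Round 3: Ashgrove=23 Dunmere=20 Hollowpine=18 → close Ashgrove (overflow 13)
  23÷2 = 11 each, +1 to first 1
Round 4: Dunmere=32 Hollowpine=29 → close Dunmere (overflow 24)
  32÷1 = 32 each, +1 to first 0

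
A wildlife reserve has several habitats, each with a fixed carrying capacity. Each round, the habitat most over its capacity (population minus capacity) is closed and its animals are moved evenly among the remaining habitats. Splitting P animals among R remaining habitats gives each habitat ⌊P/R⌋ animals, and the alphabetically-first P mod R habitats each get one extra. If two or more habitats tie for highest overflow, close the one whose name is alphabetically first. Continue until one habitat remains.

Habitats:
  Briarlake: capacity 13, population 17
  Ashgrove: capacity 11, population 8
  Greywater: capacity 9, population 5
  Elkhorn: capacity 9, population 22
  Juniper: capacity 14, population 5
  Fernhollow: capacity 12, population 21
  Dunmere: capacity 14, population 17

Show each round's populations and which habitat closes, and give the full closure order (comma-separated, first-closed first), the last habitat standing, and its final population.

Closure order: Elkhorn, Fernhollow, Briarlake, Dunmere, Ashgrove, Greywater
Last habitat: Juniper with 95 animals

Round 1: Ashgrove=8 Briarlake=17 Dunmere=17 Elkhorn=22 Fernhollow=21 Greywater=5 Juniper=5 → close Elkhorn (overflow 13)
  22÷6 = 3 each, +1 to first 4
Round 2: Ashgrove=12 Briarlake=21 Dunmere=21 Fernhollow=25 Greywater=8 Juniper=8 → close Fernhollow (overflow 13)
  25÷5 = 5 each, +1 to first 0
Round 3: Ashgrove=17 Briarlake=26 Dunmere=26 Greywater=13 Juniper=13 → close Briarlake (overflow 13)
  26÷4 = 6 each, +1 to first 2
Round 4: Ashgrove=24 Dunmere=33 Greywater=19 Juniper=19 → close Dunmere (overflow 19)
  33÷3 = 11 each, +1 to first 0
Round 5: Ashgrove=35 Greywater=30 Juniper=30 → close Ashgrove (overflow 24)
  35÷2 = 17 each, +1 to first 1
Round 6: Greywater=48 Juniper=47 → close Greywater (overflow 39)
  48÷1 = 48 each, +1 to first 0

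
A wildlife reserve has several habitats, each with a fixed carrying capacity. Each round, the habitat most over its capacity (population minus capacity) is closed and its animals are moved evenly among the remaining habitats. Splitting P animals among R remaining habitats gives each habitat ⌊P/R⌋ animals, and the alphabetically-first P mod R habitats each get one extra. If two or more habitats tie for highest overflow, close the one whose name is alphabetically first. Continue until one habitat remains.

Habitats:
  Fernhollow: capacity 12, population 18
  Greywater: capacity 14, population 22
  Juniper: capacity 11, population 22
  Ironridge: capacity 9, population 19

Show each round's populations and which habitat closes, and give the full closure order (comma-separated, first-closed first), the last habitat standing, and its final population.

Closure order: Juniper, Ironridge, Greywater
Last habitat: Fernhollow with 81 animals

Round 1: Fernhollow=18 Greywater=22 Ironridge=19 Juniper=22 → close Juniper (overflow 11)
  22÷3 = 7 each, +1 to first 1
Round 2: Fernhollow=26 Greywater=29 Ironridge=26 → close Ironridge (overflow 17)
  26÷2 = 13 each, +1 to first 0
Round 3: Fernhollow=39 Greywater=42 → close Greywater (overflow 28)
  42÷1 = 42 each, +1 to first 0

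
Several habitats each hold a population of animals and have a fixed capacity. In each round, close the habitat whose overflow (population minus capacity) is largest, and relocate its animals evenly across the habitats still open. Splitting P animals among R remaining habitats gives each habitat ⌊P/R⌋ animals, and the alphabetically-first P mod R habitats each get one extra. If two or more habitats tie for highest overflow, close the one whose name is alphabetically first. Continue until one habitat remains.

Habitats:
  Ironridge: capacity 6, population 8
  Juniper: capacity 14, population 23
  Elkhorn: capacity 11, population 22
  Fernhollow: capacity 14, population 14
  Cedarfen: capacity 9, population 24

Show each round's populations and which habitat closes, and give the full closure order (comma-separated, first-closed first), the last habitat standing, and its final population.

Round 1: Cedarfen=24 Elkhorn=22 Fernhollow=14 Ironridge=8 Juniper=23 → close Cedarfen (overflow 15)
  24÷4 = 6 each, +1 to first 0
Round 2: Elkhorn=28 Fernhollow=20 Ironridge=14 Juniper=29 → close Elkhorn (overflow 17)
  28÷3 = 9 each, +1 to first 1
Round 3: Fernhollow=30 Ironridge=23 Juniper=38 → close Juniper (overflow 24)
  38÷2 = 19 each, +1 to first 0
Round 4: Fernhollow=49 Ironridge=42 → close Ironridge (overflow 36)
  42÷1 = 42 each, +1 to first 0

Closure order: Cedarfen, Elkhorn, Juniper, Ironridge
Last habitat: Fernhollow with 91 animals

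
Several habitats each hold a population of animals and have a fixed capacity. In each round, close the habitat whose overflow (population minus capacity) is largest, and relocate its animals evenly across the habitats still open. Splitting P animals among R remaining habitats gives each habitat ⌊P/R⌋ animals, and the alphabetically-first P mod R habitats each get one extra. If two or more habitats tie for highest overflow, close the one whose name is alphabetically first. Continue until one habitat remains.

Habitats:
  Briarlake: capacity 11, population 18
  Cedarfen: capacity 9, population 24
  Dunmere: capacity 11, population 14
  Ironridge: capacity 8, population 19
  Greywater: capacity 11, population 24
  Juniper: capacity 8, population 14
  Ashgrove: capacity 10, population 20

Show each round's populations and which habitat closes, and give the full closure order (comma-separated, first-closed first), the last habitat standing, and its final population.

Closure order: Cedarfen, Greywater, Ashgrove, Ironridge, Briarlake, Dunmere
Last habitat: Juniper with 133 animals

Round 1: Ashgrove=20 Briarlake=18 Cedarfen=24 Dunmere=14 Greywater=24 Ironridge=19 Juniper=14 → close Cedarfen (overflow 15)
  24÷6 = 4 each, +1 to first 0
Round 2: Ashgrove=24 Briarlake=22 Dunmere=18 Greywater=28 Ironridge=23 Juniper=18 → close Greywater (overflow 17)
  28÷5 = 5 each, +1 to first 3
Round 3: Ashgrove=30 Briarlake=28 Dunmere=24 Ironridge=28 Juniper=23 → close Ashgrove (overflow 20)
  30÷4 = 7 each, +1 to first 2
Round 4: Briarlake=36 Dunmere=32 Ironridge=35 Juniper=30 → close Ironridge (overflow 27)
  35÷3 = 11 each, +1 to first 2
Round 5: Briarlake=48 Dunmere=44 Juniper=41 → close Briarlake (overflow 37)
  48÷2 = 24 each, +1 to first 0
Round 6: Dunmere=68 Juniper=65 → close Dunmere (overflow 57)
  68÷1 = 68 each, +1 to first 0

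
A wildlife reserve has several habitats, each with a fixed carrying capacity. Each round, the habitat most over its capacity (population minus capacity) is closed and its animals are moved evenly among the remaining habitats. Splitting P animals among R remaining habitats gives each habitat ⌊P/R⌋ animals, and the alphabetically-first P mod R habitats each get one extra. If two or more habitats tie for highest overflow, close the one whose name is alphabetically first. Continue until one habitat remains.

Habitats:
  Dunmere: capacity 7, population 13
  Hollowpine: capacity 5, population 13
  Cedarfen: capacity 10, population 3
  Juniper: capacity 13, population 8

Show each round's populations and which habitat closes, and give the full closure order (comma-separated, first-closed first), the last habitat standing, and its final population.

Closure order: Hollowpine, Dunmere, Cedarfen
Last habitat: Juniper with 37 animals

Round 1: Cedarfen=3 Dunmere=13 Hollowpine=13 Juniper=8 → close Hollowpine (overflow 8)
  13÷3 = 4 each, +1 to first 1
Round 2: Cedarfen=8 Dunmere=17 Juniper=12 → close Dunmere (overflow 10)
  17÷2 = 8 each, +1 to first 1
Round 3: Cedarfen=17 Juniper=20 → close Cedarfen (overflow 7)
  17÷1 = 17 each, +1 to first 0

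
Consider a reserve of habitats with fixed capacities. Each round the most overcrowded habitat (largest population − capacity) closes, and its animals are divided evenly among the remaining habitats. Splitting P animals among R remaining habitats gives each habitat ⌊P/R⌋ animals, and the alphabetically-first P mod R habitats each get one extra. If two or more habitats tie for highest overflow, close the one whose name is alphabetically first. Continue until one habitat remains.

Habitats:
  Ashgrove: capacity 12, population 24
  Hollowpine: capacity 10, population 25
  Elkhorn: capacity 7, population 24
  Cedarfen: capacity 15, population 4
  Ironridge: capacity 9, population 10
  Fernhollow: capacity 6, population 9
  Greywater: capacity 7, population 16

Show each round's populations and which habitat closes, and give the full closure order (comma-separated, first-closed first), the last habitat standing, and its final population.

Round 1: Ashgrove=24 Cedarfen=4 Elkhorn=24 Fernhollow=9 Greywater=16 Hollowpine=25 Ironridge=10 → close Elkhorn (overflow 17)
  24÷6 = 4 each, +1 to first 0
Round 2: Ashgrove=28 Cedarfen=8 Fernhollow=13 Greywater=20 Hollowpine=29 Ironridge=14 → close Hollowpine (overflow 19)
  29÷5 = 5 each, +1 to first 4
Round 3: Ashgrove=34 Cedarfen=14 Fernhollow=19 Greywater=26 Ironridge=19 → close Ashgrove (overflow 22)
  34÷4 = 8 each, +1 to first 2
Round 4: Cedarfen=23 Fernhollow=28 Greywater=34 Ironridge=27 → close Greywater (overflow 27)
  34÷3 = 11 each, +1 to first 1
Round 5: Cedarfen=35 Fernhollow=39 Ironridge=38 → close Fernhollow (overflow 33)
  39÷2 = 19 each, +1 to first 1
Round 6: Cedarfen=55 Ironridge=57 → close Ironridge (overflow 48)
  57÷1 = 57 each, +1 to first 0

Closure order: Elkhorn, Hollowpine, Ashgrove, Greywater, Fernhollow, Ironridge
Last habitat: Cedarfen with 112 animals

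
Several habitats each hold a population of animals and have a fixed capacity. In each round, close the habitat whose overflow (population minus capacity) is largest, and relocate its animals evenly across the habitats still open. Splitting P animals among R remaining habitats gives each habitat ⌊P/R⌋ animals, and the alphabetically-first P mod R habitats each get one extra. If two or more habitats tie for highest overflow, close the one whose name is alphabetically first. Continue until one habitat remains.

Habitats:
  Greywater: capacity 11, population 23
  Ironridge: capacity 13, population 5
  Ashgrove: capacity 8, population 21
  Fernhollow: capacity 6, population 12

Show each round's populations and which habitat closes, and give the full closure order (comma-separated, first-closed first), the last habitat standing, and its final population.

Closure order: Ashgrove, Greywater, Fernhollow
Last habitat: Ironridge with 61 animals

Round 1: Ashgrove=21 Fernhollow=12 Greywater=23 Ironridge=5 → close Ashgrove (overflow 13)
  21÷3 = 7 each, +1 to first 0
Round 2: Fernhollow=19 Greywater=30 Ironridge=12 → close Greywater (overflow 19)
  30÷2 = 15 each, +1 to first 0
Round 3: Fernhollow=34 Ironridge=27 → close Fernhollow (overflow 28)
  34÷1 = 34 each, +1 to first 0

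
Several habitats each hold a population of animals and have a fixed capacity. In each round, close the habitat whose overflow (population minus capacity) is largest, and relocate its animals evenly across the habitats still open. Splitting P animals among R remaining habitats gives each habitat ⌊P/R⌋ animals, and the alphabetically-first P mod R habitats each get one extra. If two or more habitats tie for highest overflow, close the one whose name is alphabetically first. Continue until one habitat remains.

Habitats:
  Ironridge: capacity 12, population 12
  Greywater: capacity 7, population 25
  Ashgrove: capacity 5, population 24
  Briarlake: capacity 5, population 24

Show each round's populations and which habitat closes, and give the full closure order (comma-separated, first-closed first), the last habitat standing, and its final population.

Round 1: Ashgrove=24 Briarlake=24 Greywater=25 Ironridge=12 → close Ashgrove (overflow 19)
  24÷3 = 8 each, +1 to first 0
Round 2: Briarlake=32 Greywater=33 Ironridge=20 → close Briarlake (overflow 27)
  32÷2 = 16 each, +1 to first 0
Round 3: Greywater=49 Ironridge=36 → close Greywater (overflow 42)
  49÷1 = 49 each, +1 to first 0

Closure order: Ashgrove, Briarlake, Greywater
Last habitat: Ironridge with 85 animals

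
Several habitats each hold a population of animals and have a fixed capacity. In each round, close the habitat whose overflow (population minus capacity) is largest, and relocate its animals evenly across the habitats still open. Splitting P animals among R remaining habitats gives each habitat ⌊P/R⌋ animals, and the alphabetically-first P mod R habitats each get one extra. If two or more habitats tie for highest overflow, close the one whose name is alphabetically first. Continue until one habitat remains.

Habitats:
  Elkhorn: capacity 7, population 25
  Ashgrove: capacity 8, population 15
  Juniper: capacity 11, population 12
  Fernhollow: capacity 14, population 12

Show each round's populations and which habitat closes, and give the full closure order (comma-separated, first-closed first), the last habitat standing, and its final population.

Round 1: Ashgrove=15 Elkhorn=25 Fernhollow=12 Juniper=12 → close Elkhorn (overflow 18)
  25÷3 = 8 each, +1 to first 1
Round 2: Ashgrove=24 Fernhollow=20 Juniper=20 → close Ashgrove (overflow 16)
  24÷2 = 12 each, +1 to first 0
Round 3: Fernhollow=32 Juniper=32 → close Juniper (overflow 21)
  32÷1 = 32 each, +1 to first 0

Closure order: Elkhorn, Ashgrove, Juniper
Last habitat: Fernhollow with 64 animals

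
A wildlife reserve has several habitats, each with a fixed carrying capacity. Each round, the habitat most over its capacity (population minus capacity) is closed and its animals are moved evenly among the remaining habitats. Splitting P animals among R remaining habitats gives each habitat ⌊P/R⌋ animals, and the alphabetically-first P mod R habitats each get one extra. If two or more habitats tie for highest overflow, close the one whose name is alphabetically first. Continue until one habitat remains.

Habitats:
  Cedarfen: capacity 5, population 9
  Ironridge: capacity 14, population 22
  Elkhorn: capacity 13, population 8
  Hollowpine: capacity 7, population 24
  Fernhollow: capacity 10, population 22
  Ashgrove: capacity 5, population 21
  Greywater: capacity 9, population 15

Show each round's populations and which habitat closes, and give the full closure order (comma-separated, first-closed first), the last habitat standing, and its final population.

Round 1: Ashgrove=21 Cedarfen=9 Elkhorn=8 Fernhollow=22 Greywater=15 Hollowpine=24 Ironridge=22 → close Hollowpine (overflow 17)
  24÷6 = 4 each, +1 to first 0
Round 2: Ashgrove=25 Cedarfen=13 Elkhorn=12 Fernhollow=26 Greywater=19 Ironridge=26 → close Ashgrove (overflow 20)
  25÷5 = 5 each, +1 to first 0
Round 3: Cedarfen=18 Elkhorn=17 Fernhollow=31 Greywater=24 Ironridge=31 → close Fernhollow (overflow 21)
  31÷4 = 7 each, +1 to first 3
Round 4: Cedarfen=26 Elkhorn=25 Greywater=32 Ironridge=38 → close Ironridge (overflow 24)
  38÷3 = 12 each, +1 to first 2
Round 5: Cedarfen=39 Elkhorn=38 Greywater=44 → close Greywater (overflow 35)
  44÷2 = 22 each, +1 to first 0
Round 6: Cedarfen=61 Elkhorn=60 → close Cedarfen (overflow 56)
  61÷1 = 61 each, +1 to first 0

Closure order: Hollowpine, Ashgrove, Fernhollow, Ironridge, Greywater, Cedarfen
Last habitat: Elkhorn with 121 animals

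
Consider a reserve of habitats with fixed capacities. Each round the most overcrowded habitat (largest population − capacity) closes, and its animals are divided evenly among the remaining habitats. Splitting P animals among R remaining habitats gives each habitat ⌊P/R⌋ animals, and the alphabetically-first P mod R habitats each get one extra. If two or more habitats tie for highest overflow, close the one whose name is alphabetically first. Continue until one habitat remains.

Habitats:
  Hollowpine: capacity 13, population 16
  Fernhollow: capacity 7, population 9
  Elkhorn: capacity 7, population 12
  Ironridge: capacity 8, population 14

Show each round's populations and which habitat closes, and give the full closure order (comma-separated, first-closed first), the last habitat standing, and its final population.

Closure order: Ironridge, Elkhorn, Fernhollow
Last habitat: Hollowpine with 51 animals

Round 1: Elkhorn=12 Fernhollow=9 Hollowpine=16 Ironridge=14 → close Ironridge (overflow 6)
  14÷3 = 4 each, +1 to first 2
Round 2: Elkhorn=17 Fernhollow=14 Hollowpine=20 → close Elkhorn (overflow 10)
  17÷2 = 8 each, +1 to first 1
Round 3: Fernhollow=23 Hollowpine=28 → close Fernhollow (overflow 16)
  23÷1 = 23 each, +1 to first 0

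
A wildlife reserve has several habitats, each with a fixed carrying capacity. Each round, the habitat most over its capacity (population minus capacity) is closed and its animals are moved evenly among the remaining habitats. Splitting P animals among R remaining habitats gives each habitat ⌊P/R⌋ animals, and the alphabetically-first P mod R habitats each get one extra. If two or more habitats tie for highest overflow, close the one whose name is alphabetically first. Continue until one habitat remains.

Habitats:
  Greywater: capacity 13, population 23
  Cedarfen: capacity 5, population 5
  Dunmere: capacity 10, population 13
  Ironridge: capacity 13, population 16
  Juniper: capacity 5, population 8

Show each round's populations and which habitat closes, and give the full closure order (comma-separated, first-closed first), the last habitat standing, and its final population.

Round 1: Cedarfen=5 Dunmere=13 Greywater=23 Ironridge=16 Juniper=8 → close Greywater (overflow 10)
  23÷4 = 5 each, +1 to first 3
Round 2: Cedarfen=11 Dunmere=19 Ironridge=22 Juniper=13 → close Dunmere (overflow 9)
  19÷3 = 6 each, +1 to first 1
Round 3: Cedarfen=18 Ironridge=28 Juniper=19 → close Ironridge (overflow 15)
  28÷2 = 14 each, +1 to first 0
Round 4: Cedarfen=32 Juniper=33 → close Juniper (overflow 28)
  33÷1 = 33 each, +1 to first 0

Closure order: Greywater, Dunmere, Ironridge, Juniper
Last habitat: Cedarfen with 65 animals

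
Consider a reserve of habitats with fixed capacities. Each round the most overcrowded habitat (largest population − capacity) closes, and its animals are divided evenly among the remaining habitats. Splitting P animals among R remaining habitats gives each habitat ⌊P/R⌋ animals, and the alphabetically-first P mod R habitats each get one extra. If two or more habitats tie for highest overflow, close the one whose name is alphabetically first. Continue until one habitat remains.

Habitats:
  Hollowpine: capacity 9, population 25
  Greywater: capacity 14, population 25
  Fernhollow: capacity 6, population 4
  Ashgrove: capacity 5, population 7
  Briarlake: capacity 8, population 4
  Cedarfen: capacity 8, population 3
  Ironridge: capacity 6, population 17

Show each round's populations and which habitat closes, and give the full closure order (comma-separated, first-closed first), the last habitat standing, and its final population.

Closure order: Hollowpine, Greywater, Ironridge, Ashgrove, Briarlake, Fernhollow
Last habitat: Cedarfen with 85 animals

Round 1: Ashgrove=7 Briarlake=4 Cedarfen=3 Fernhollow=4 Greywater=25 Hollowpine=25 Ironridge=17 → close Hollowpine (overflow 16)
  25÷6 = 4 each, +1 to first 1
Round 2: Ashgrove=12 Briarlake=8 Cedarfen=7 Fernhollow=8 Greywater=29 Ironridge=21 → close Greywater (overflow 15)
  29÷5 = 5 each, +1 to first 4
Round 3: Ashgrove=18 Briarlake=14 Cedarfen=13 Fernhollow=14 Ironridge=26 → close Ironridge (overflow 20)
  26÷4 = 6 each, +1 to first 2
Round 4: Ashgrove=25 Briarlake=21 Cedarfen=19 Fernhollow=20 → close Ashgrove (overflow 20)
  25÷3 = 8 each, +1 to first 1
Round 5: Briarlake=30 Cedarfen=27 Fernhollow=28 → close Briarlake (overflow 22)
  30÷2 = 15 each, +1 to first 0
Round 6: Cedarfen=42 Fernhollow=43 → close Fernhollow (overflow 37)
  43÷1 = 43 each, +1 to first 0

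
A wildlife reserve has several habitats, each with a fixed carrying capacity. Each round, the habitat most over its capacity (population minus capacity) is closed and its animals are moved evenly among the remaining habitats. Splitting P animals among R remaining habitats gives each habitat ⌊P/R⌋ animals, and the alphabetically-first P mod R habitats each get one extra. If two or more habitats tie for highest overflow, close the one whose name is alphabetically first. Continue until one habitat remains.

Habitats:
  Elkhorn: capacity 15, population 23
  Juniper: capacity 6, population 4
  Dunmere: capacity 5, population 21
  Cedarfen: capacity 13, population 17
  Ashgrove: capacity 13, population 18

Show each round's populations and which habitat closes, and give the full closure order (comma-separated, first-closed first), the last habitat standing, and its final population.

Round 1: Ashgrove=18 Cedarfen=17 Dunmere=21 Elkhorn=23 Juniper=4 → close Dunmere (overflow 16)
  21÷4 = 5 each, +1 to first 1
Round 2: Ashgrove=24 Cedarfen=22 Elkhorn=28 Juniper=9 → close Elkhorn (overflow 13)
  28÷3 = 9 each, +1 to first 1
Round 3: Ashgrove=34 Cedarfen=31 Juniper=18 → close Ashgrove (overflow 21)
  34÷2 = 17 each, +1 to first 0
Round 4: Cedarfen=48 Juniper=35 → close Cedarfen (overflow 35)
  48÷1 = 48 each, +1 to first 0

Closure order: Dunmere, Elkhorn, Ashgrove, Cedarfen
Last habitat: Juniper with 83 animals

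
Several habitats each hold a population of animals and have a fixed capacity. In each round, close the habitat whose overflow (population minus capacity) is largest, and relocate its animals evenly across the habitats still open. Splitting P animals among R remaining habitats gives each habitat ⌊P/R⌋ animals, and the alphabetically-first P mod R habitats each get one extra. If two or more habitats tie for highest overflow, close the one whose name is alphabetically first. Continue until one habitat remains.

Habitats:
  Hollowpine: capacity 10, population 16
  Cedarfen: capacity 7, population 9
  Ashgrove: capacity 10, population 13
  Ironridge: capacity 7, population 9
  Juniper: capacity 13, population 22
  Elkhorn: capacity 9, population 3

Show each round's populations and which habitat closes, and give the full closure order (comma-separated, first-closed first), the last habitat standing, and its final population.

Round 1: Ashgrove=13 Cedarfen=9 Elkhorn=3 Hollowpine=16 Ironridge=9 Juniper=22 → close Juniper (overflow 9)
  22÷5 = 4 each, +1 to first 2
Round 2: Ashgrove=18 Cedarfen=14 Elkhorn=7 Hollowpine=20 Ironridge=13 → close Hollowpine (overflow 10)
  20÷4 = 5 each, +1 to first 0
Round 3: Ashgrove=23 Cedarfen=19 Elkhorn=12 Ironridge=18 → close Ashgrove (overflow 13)
  23÷3 = 7 each, +1 to first 2
Round 4: Cedarfen=27 Elkhorn=20 Ironridge=25 → close Cedarfen (overflow 20)
  27÷2 = 13 each, +1 to first 1
Round 5: Elkhorn=34 Ironridge=38 → close Ironridge (overflow 31)
  38÷1 = 38 each, +1 to first 0

Closure order: Juniper, Hollowpine, Ashgrove, Cedarfen, Ironridge
Last habitat: Elkhorn with 72 animals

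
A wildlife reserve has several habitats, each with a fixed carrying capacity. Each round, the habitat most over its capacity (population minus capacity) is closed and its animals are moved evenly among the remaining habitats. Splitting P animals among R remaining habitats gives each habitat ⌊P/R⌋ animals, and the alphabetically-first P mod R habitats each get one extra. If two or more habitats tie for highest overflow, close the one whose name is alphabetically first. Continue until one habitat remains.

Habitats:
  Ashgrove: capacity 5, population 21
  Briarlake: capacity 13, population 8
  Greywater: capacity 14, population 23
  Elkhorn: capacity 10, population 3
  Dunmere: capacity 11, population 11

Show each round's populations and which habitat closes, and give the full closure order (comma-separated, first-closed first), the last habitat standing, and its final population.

Closure order: Ashgrove, Greywater, Dunmere, Briarlake
Last habitat: Elkhorn with 66 animals

Round 1: Ashgrove=21 Briarlake=8 Dunmere=11 Elkhorn=3 Greywater=23 → close Ashgrove (overflow 16)
  21÷4 = 5 each, +1 to first 1
Round 2: Briarlake=14 Dunmere=16 Elkhorn=8 Greywater=28 → close Greywater (overflow 14)
  28÷3 = 9 each, +1 to first 1
Round 3: Briarlake=24 Dunmere=25 Elkhorn=17 → close Dunmere (overflow 14)
  25÷2 = 12 each, +1 to first 1
Round 4: Briarlake=37 Elkhorn=29 → close Briarlake (overflow 24)
  37÷1 = 37 each, +1 to first 0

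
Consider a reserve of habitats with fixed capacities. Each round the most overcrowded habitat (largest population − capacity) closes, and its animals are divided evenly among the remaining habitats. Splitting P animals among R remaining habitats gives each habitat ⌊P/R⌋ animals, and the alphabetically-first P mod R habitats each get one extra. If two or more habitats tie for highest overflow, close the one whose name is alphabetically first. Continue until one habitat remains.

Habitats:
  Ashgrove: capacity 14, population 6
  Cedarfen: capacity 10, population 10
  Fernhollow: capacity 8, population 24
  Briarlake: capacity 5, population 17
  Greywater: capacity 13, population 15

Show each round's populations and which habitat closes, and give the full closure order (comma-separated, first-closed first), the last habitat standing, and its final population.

Closure order: Fernhollow, Briarlake, Greywater, Cedarfen
Last habitat: Ashgrove with 72 animals

Round 1: Ashgrove=6 Briarlake=17 Cedarfen=10 Fernhollow=24 Greywater=15 → close Fernhollow (overflow 16)
  24÷4 = 6 each, +1 to first 0
Round 2: Ashgrove=12 Briarlake=23 Cedarfen=16 Greywater=21 → close Briarlake (overflow 18)
  23÷3 = 7 each, +1 to first 2
Round 3: Ashgrove=20 Cedarfen=24 Greywater=28 → close Greywater (overflow 15)
  28÷2 = 14 each, +1 to first 0
Round 4: Ashgrove=34 Cedarfen=38 → close Cedarfen (overflow 28)
  38÷1 = 38 each, +1 to first 0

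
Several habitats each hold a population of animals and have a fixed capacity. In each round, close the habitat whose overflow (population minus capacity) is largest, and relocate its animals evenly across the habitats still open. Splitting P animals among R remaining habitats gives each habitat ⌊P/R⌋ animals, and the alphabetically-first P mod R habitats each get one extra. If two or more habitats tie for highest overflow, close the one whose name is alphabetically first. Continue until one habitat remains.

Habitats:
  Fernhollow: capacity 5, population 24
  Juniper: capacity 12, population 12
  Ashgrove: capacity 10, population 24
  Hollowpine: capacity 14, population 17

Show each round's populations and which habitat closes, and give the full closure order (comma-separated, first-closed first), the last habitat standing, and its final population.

Closure order: Fernhollow, Ashgrove, Hollowpine
Last habitat: Juniper with 77 animals

Round 1: Ashgrove=24 Fernhollow=24 Hollowpine=17 Juniper=12 → close Fernhollow (overflow 19)
  24÷3 = 8 each, +1 to first 0
Round 2: Ashgrove=32 Hollowpine=25 Juniper=20 → close Ashgrove (overflow 22)
  32÷2 = 16 each, +1 to first 0
Round 3: Hollowpine=41 Juniper=36 → close Hollowpine (overflow 27)
  41÷1 = 41 each, +1 to first 0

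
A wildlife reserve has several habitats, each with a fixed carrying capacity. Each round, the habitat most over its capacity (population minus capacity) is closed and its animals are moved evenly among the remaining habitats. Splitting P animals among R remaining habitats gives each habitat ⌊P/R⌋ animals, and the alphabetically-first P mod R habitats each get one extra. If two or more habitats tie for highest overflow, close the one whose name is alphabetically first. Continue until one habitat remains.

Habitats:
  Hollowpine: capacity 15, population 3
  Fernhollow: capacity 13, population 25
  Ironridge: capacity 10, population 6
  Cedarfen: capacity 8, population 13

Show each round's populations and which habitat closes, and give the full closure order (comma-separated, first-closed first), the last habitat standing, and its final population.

Closure order: Fernhollow, Cedarfen, Ironridge
Last habitat: Hollowpine with 47 animals

Round 1: Cedarfen=13 Fernhollow=25 Hollowpine=3 Ironridge=6 → close Fernhollow (overflow 12)
  25÷3 = 8 each, +1 to first 1
Round 2: Cedarfen=22 Hollowpine=11 Ironridge=14 → close Cedarfen (overflow 14)
  22÷2 = 11 each, +1 to first 0
Round 3: Hollowpine=22 Ironridge=25 → close Ironridge (overflow 15)
  25÷1 = 25 each, +1 to first 0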